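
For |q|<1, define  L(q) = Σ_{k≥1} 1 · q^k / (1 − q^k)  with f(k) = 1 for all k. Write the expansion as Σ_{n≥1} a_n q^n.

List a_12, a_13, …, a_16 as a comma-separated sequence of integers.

6, 2, 4, 4, 5

n=12: 12·1 6·2 4·3 3·4 2·6 1·12  f→[1+1+1+1+1+1]=6
[q^13] f(1)=1,f(13)=1 ⇒ 2
d|14:{14,7,2,1}  Σf=1+1+1+1=4
q^15  k|15↦f(k): 15:1 5:1 3:1 1:1  a_15=4
d|16:{16,8,4,2,1}  Σf=1+1+1+1+1=5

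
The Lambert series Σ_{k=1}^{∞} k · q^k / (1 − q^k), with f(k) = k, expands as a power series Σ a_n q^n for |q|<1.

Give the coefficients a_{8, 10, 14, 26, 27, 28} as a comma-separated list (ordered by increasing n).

15, 18, 24, 42, 40, 56

q^8  k|8↦f(k): 8:8 4:4 2:2 1:1  a_8=15
n=10: 1·10 2·5 5·2 10·1  f→[1+2+5+10]=18
n=14: 14·1 7·2 2·7 1·14  f→[14+7+2+1]=24
[q^26] f(1)=1,f(2)=2,f(13)=13,f(26)=26 ⇒ 42
n=27: 27·1 9·3 3·9 1·27  f→[27+9+3+1]=40
q^28  k|28↦f(k): 28:28 14:14 7:7 4:4 2:2 1:1  a_28=56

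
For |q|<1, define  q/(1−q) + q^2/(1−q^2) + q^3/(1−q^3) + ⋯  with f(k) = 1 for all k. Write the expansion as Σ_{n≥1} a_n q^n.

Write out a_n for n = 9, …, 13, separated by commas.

d|9:{1,3,9}  Σf=1+1+1=3
n=10: 10·1 5·2 2·5 1·10  f→[1+1+1+1]=4
n=11: 11·1 1·11  f→[1+1]=2
n=12: 1·12 2·6 3·4 4·3 6·2 12·1  f→[1+1+1+1+1+1]=6
n=13: 1·13 13·1  f→[1+1]=2

3, 4, 2, 6, 2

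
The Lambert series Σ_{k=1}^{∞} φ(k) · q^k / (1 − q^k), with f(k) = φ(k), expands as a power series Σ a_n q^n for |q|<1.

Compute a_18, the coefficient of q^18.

q^18  k|18↦φ(k): 1:1 2:1 3:2 6:2 9:6 18:6  a_18=18

a_18 = 18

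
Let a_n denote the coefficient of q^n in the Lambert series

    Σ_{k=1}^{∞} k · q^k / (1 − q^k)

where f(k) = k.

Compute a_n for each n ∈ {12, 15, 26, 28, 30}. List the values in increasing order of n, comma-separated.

n=12: 1·12 2·6 3·4 4·3 6·2 12·1  f→[1+2+3+4+6+12]=28
n=15: 1·15 3·5 5·3 15·1  f→[1+3+5+15]=24
d|26:{1,2,13,26}  Σf=1+2+13+26=42
[q^28] f(1)=1,f(2)=2,f(4)=4,f(7)=7,f(14)=14,f(28)=28 ⇒ 56
[q^30] f(1)=1,f(2)=2,f(3)=3,f(5)=5,f(6)=6,f(10)=10,f(15)=15,f(30)=30 ⇒ 72

28, 24, 42, 56, 72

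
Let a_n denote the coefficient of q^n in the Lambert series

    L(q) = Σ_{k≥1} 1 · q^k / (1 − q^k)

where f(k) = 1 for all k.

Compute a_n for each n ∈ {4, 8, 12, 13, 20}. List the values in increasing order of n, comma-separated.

3, 4, 6, 2, 6

d|4:{4,2,1}  Σf=1+1+1=3
d|8:{8,4,2,1}  Σf=1+1+1+1=4
[q^12] f(1)=1,f(2)=1,f(3)=1,f(4)=1,f(6)=1,f(12)=1 ⇒ 6
d|13:{13,1}  Σf=1+1=2
[q^20] f(1)=1,f(2)=1,f(4)=1,f(5)=1,f(10)=1,f(20)=1 ⇒ 6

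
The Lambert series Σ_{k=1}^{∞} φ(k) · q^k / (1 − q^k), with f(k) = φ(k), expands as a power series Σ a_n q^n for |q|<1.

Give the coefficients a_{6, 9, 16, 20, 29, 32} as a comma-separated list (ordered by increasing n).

[q^6] φ(6)=2,φ(3)=2,φ(2)=1,φ(1)=1 ⇒ 6
q^9  k|9↦φ(k): 9:6 3:2 1:1  a_9=9
[q^16] φ(16)=8,φ(8)=4,φ(4)=2,φ(2)=1,φ(1)=1 ⇒ 16
n=20: 1·20 2·10 4·5 5·4 10·2 20·1  φ→[1+1+2+4+4+8]=20
d|29:{1,29}  Σφ=1+28=29
d|32:{1,2,4,8,16,32}  Σφ=1+1+2+4+8+16=32

6, 9, 16, 20, 29, 32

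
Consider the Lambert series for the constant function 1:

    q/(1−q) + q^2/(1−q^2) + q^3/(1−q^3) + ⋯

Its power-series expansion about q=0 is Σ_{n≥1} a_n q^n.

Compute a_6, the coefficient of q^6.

q^6  k|6↦f(k): 1:1 2:1 3:1 6:1  a_6=4

a_6 = 4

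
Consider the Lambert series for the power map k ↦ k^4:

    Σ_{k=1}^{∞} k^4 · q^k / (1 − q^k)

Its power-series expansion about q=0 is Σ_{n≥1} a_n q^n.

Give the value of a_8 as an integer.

[q^8] f(8)=4096,f(4)=256,f(2)=16,f(1)=1 ⇒ 4369

a_8 = 4369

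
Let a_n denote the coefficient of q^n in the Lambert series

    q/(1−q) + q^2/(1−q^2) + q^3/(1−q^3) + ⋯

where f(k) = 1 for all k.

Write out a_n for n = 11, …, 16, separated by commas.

2, 6, 2, 4, 4, 5

n=11: 11·1 1·11  f→[1+1]=2
q^12  k|12↦f(k): 12:1 6:1 4:1 3:1 2:1 1:1  a_12=6
q^13  k|13↦f(k): 13:1 1:1  a_13=2
d|14:{1,2,7,14}  Σf=1+1+1+1=4
[q^15] f(1)=1,f(3)=1,f(5)=1,f(15)=1 ⇒ 4
[q^16] f(16)=1,f(8)=1,f(4)=1,f(2)=1,f(1)=1 ⇒ 5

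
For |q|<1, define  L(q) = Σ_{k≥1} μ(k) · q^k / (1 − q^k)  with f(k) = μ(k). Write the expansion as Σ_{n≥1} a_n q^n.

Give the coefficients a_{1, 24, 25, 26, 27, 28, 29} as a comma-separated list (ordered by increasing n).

1, 0, 0, 0, 0, 0, 0

q^1  k|1↦μ(k): 1:1  a_1=1
n=24: 24·1 12·2 8·3 6·4 4·6 3·8 2·12 1·24  μ→[0+0+0+1+0+(-1)+(-1)+1]=0
q^25  k|25↦μ(k): 25:0 5:-1 1:1  a_25=0
q^26  k|26↦μ(k): 1:1 2:-1 13:-1 26:1  a_26=0
q^27  k|27↦μ(k): 27:0 9:0 3:-1 1:1  a_27=0
d|28:{28,14,7,4,2,1}  Σμ=0+1+(-1)+0+(-1)+1=0
[q^29] μ(1)=1,μ(29)=-1 ⇒ 0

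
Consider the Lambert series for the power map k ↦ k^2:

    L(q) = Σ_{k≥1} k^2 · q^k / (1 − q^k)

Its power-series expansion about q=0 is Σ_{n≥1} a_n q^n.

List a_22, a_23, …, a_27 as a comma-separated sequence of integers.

q^22  k|22↦f(k): 1:1 2:4 11:121 22:484  a_22=610
d|23:{23,1}  Σf=529+1=530
n=24: 24·1 12·2 8·3 6·4 4·6 3·8 2·12 1·24  f→[576+144+64+36+16+9+4+1]=850
n=25: 25·1 5·5 1·25  f→[625+25+1]=651
[q^26] f(1)=1,f(2)=4,f(13)=169,f(26)=676 ⇒ 850
q^27  k|27↦f(k): 27:729 9:81 3:9 1:1  a_27=820

610, 530, 850, 651, 850, 820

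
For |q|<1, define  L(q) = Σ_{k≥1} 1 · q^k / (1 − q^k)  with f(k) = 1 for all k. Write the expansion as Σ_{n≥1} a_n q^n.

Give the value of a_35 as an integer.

a_35 = 4

n=35: 1·35 5·7 7·5 35·1  f→[1+1+1+1]=4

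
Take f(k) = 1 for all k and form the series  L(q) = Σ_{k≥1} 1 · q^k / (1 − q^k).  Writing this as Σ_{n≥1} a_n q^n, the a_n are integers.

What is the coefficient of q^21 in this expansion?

a_21 = 4

d|21:{1,3,7,21}  Σf=1+1+1+1=4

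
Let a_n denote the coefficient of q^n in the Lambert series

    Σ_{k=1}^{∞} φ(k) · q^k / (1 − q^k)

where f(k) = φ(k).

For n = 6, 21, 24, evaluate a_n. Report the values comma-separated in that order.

n=6: 6·1 3·2 2·3 1·6  φ→[2+2+1+1]=6
q^21  k|21↦φ(k): 1:1 3:2 7:6 21:12  a_21=21
q^24  k|24↦φ(k): 1:1 2:1 3:2 4:2 6:2 8:4 12:4 24:8  a_24=24

6, 21, 24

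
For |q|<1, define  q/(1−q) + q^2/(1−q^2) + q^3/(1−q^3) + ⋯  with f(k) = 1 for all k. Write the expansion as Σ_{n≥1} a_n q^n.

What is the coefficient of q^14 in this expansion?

n=14: 14·1 7·2 2·7 1·14  f→[1+1+1+1]=4

a_14 = 4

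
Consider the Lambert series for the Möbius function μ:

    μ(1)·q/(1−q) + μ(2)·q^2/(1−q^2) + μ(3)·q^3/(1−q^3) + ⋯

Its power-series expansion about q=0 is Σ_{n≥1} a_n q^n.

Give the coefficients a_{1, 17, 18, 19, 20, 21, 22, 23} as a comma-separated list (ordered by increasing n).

[q^1] μ(1)=1 ⇒ 1
n=17: 17·1 1·17  μ→[(-1)+1]=0
q^18  k|18↦μ(k): 18:0 9:0 6:1 3:-1 2:-1 1:1  a_18=0
q^19  k|19↦μ(k): 19:-1 1:1  a_19=0
[q^20] μ(20)=0,μ(10)=1,μ(5)=-1,μ(4)=0,μ(2)=-1,μ(1)=1 ⇒ 0
[q^21] μ(1)=1,μ(3)=-1,μ(7)=-1,μ(21)=1 ⇒ 0
q^22  k|22↦μ(k): 1:1 2:-1 11:-1 22:1  a_22=0
n=23: 23·1 1·23  μ→[(-1)+1]=0

1, 0, 0, 0, 0, 0, 0, 0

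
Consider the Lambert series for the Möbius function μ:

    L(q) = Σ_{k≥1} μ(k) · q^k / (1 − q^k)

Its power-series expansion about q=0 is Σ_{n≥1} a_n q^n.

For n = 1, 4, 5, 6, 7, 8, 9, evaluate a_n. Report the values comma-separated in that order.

d|1:{1}  Σμ=1=1
[q^4] μ(4)=0,μ(2)=-1,μ(1)=1 ⇒ 0
d|5:{1,5}  Σμ=1+(-1)=0
n=6: 6·1 3·2 2·3 1·6  μ→[1+(-1)+(-1)+1]=0
d|7:{1,7}  Σμ=1+(-1)=0
d|8:{8,4,2,1}  Σμ=0+0+(-1)+1=0
q^9  k|9↦μ(k): 1:1 3:-1 9:0  a_9=0

1, 0, 0, 0, 0, 0, 0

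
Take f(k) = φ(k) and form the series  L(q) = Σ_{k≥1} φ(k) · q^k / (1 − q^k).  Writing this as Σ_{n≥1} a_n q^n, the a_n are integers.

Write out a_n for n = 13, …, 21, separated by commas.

n=13: 1·13 13·1  φ→[1+12]=13
[q^14] φ(14)=6,φ(7)=6,φ(2)=1,φ(1)=1 ⇒ 14
n=15: 15·1 5·3 3·5 1·15  φ→[8+4+2+1]=15
[q^16] φ(1)=1,φ(2)=1,φ(4)=2,φ(8)=4,φ(16)=8 ⇒ 16
n=17: 1·17 17·1  φ→[1+16]=17
q^18  k|18↦φ(k): 18:6 9:6 6:2 3:2 2:1 1:1  a_18=18
q^19  k|19↦φ(k): 1:1 19:18  a_19=19
n=20: 1·20 2·10 4·5 5·4 10·2 20·1  φ→[1+1+2+4+4+8]=20
d|21:{1,3,7,21}  Σφ=1+2+6+12=21

13, 14, 15, 16, 17, 18, 19, 20, 21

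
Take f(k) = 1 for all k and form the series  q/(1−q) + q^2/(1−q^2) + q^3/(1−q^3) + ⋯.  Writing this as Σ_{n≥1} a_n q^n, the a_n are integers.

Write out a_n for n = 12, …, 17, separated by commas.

6, 2, 4, 4, 5, 2

d|12:{12,6,4,3,2,1}  Σf=1+1+1+1+1+1=6
d|13:{13,1}  Σf=1+1=2
n=14: 1·14 2·7 7·2 14·1  f→[1+1+1+1]=4
q^15  k|15↦f(k): 15:1 5:1 3:1 1:1  a_15=4
[q^16] f(16)=1,f(8)=1,f(4)=1,f(2)=1,f(1)=1 ⇒ 5
n=17: 1·17 17·1  f→[1+1]=2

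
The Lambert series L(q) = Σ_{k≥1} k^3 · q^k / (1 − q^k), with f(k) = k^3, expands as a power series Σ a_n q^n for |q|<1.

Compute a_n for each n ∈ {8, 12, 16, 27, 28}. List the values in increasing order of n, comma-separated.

585, 2044, 4681, 20440, 25112

n=8: 8·1 4·2 2·4 1·8  f→[512+64+8+1]=585
[q^12] f(12)=1728,f(6)=216,f(4)=64,f(3)=27,f(2)=8,f(1)=1 ⇒ 2044
d|16:{1,2,4,8,16}  Σf=1+8+64+512+4096=4681
[q^27] f(27)=19683,f(9)=729,f(3)=27,f(1)=1 ⇒ 20440
q^28  k|28↦f(k): 1:1 2:8 4:64 7:343 14:2744 28:21952  a_28=25112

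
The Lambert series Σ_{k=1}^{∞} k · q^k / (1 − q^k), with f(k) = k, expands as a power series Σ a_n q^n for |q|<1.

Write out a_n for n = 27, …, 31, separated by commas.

q^27  k|27↦f(k): 27:27 9:9 3:3 1:1  a_27=40
n=28: 28·1 14·2 7·4 4·7 2·14 1·28  f→[28+14+7+4+2+1]=56
[q^29] f(29)=29,f(1)=1 ⇒ 30
[q^30] f(1)=1,f(2)=2,f(3)=3,f(5)=5,f(6)=6,f(10)=10,f(15)=15,f(30)=30 ⇒ 72
[q^31] f(1)=1,f(31)=31 ⇒ 32

40, 56, 30, 72, 32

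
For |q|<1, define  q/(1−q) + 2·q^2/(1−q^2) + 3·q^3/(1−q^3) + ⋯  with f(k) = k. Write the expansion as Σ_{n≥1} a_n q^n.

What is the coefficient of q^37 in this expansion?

d|37:{37,1}  Σf=37+1=38

a_37 = 38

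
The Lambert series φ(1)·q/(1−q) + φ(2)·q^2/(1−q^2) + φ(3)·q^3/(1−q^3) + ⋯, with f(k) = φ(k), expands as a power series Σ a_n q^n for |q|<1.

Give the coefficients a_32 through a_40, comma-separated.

[q^32] φ(32)=16,φ(16)=8,φ(8)=4,φ(4)=2,φ(2)=1,φ(1)=1 ⇒ 32
n=33: 33·1 11·3 3·11 1·33  φ→[20+10+2+1]=33
n=34: 1·34 2·17 17·2 34·1  φ→[1+1+16+16]=34
[q^35] φ(35)=24,φ(7)=6,φ(5)=4,φ(1)=1 ⇒ 35
d|36:{1,2,3,4,6,9,12,18,36}  Σφ=1+1+2+2+2+6+4+6+12=36
n=37: 1·37 37·1  φ→[1+36]=37
[q^38] φ(1)=1,φ(2)=1,φ(19)=18,φ(38)=18 ⇒ 38
n=39: 1·39 3·13 13·3 39·1  φ→[1+2+12+24]=39
q^40  k|40↦φ(k): 40:16 20:8 10:4 8:4 5:4 4:2 2:1 1:1  a_40=40

32, 33, 34, 35, 36, 37, 38, 39, 40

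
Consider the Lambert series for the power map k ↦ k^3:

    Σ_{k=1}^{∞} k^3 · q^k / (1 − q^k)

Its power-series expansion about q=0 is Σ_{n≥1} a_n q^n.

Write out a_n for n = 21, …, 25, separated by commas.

n=21: 21·1 7·3 3·7 1·21  f→[9261+343+27+1]=9632
d|22:{22,11,2,1}  Σf=10648+1331+8+1=11988
n=23: 1·23 23·1  f→[1+12167]=12168
q^24  k|24↦f(k): 1:1 2:8 3:27 4:64 6:216 8:512 12:1728 24:13824  a_24=16380
q^25  k|25↦f(k): 25:15625 5:125 1:1  a_25=15751

9632, 11988, 12168, 16380, 15751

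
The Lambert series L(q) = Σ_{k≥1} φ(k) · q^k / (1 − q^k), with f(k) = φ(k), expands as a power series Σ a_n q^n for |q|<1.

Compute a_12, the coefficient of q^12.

d|12:{12,6,4,3,2,1}  Σφ=4+2+2+2+1+1=12

a_12 = 12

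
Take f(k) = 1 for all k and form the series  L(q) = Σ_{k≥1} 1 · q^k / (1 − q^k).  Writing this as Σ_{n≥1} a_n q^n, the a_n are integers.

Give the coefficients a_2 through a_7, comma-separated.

q^2  k|2↦f(k): 1:1 2:1  a_2=2
d|3:{3,1}  Σf=1+1=2
d|4:{1,2,4}  Σf=1+1+1=3
d|5:{5,1}  Σf=1+1=2
n=6: 1·6 2·3 3·2 6·1  f→[1+1+1+1]=4
q^7  k|7↦f(k): 7:1 1:1  a_7=2

2, 2, 3, 2, 4, 2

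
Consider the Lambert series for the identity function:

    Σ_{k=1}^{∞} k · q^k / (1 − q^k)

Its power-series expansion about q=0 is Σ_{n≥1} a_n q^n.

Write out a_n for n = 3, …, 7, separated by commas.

[q^3] f(3)=3,f(1)=1 ⇒ 4
n=4: 4·1 2·2 1·4  f→[4+2+1]=7
d|5:{1,5}  Σf=1+5=6
[q^6] f(6)=6,f(3)=3,f(2)=2,f(1)=1 ⇒ 12
q^7  k|7↦f(k): 7:7 1:1  a_7=8

4, 7, 6, 12, 8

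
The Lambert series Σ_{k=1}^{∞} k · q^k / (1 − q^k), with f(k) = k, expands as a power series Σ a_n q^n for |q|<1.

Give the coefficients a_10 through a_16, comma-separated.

18, 12, 28, 14, 24, 24, 31

q^10  k|10↦f(k): 1:1 2:2 5:5 10:10  a_10=18
n=11: 1·11 11·1  f→[1+11]=12
[q^12] f(1)=1,f(2)=2,f(3)=3,f(4)=4,f(6)=6,f(12)=12 ⇒ 28
n=13: 1·13 13·1  f→[1+13]=14
n=14: 14·1 7·2 2·7 1·14  f→[14+7+2+1]=24
q^15  k|15↦f(k): 1:1 3:3 5:5 15:15  a_15=24
[q^16] f(16)=16,f(8)=8,f(4)=4,f(2)=2,f(1)=1 ⇒ 31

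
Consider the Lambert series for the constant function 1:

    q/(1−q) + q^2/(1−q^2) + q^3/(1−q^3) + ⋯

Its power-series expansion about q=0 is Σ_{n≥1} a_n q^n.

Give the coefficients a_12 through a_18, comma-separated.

n=12: 1·12 2·6 3·4 4·3 6·2 12·1  f→[1+1+1+1+1+1]=6
[q^13] f(13)=1,f(1)=1 ⇒ 2
[q^14] f(14)=1,f(7)=1,f(2)=1,f(1)=1 ⇒ 4
n=15: 15·1 5·3 3·5 1·15  f→[1+1+1+1]=4
n=16: 1·16 2·8 4·4 8·2 16·1  f→[1+1+1+1+1]=5
d|17:{17,1}  Σf=1+1=2
[q^18] f(18)=1,f(9)=1,f(6)=1,f(3)=1,f(2)=1,f(1)=1 ⇒ 6

6, 2, 4, 4, 5, 2, 6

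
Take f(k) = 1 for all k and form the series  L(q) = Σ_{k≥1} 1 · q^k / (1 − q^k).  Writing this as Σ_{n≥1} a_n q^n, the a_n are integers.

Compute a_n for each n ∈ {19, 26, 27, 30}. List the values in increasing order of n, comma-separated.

[q^19] f(1)=1,f(19)=1 ⇒ 2
d|26:{26,13,2,1}  Σf=1+1+1+1=4
d|27:{27,9,3,1}  Σf=1+1+1+1=4
d|30:{1,2,3,5,6,10,15,30}  Σf=1+1+1+1+1+1+1+1=8

2, 4, 4, 8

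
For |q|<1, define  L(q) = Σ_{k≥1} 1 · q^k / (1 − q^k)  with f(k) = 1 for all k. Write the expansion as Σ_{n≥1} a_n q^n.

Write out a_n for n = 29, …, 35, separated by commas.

2, 8, 2, 6, 4, 4, 4

n=29: 1·29 29·1  f→[1+1]=2
n=30: 1·30 2·15 3·10 5·6 6·5 10·3 15·2 30·1  f→[1+1+1+1+1+1+1+1]=8
[q^31] f(31)=1,f(1)=1 ⇒ 2
q^32  k|32↦f(k): 32:1 16:1 8:1 4:1 2:1 1:1  a_32=6
d|33:{33,11,3,1}  Σf=1+1+1+1=4
[q^34] f(34)=1,f(17)=1,f(2)=1,f(1)=1 ⇒ 4
n=35: 35·1 7·5 5·7 1·35  f→[1+1+1+1]=4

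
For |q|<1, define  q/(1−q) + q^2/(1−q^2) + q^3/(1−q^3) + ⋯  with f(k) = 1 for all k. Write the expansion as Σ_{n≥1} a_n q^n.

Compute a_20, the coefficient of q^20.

a_20 = 6

[q^20] f(20)=1,f(10)=1,f(5)=1,f(4)=1,f(2)=1,f(1)=1 ⇒ 6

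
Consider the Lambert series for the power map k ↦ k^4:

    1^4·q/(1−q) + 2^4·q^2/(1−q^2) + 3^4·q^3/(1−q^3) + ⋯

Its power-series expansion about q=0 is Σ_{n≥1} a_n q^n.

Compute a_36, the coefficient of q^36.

a_36 = 1813539

[q^36] f(1)=1,f(2)=16,f(3)=81,f(4)=256,f(6)=1296,f(9)=6561,f(12)=20736,f(18)=104976,f(36)=1679616 ⇒ 1813539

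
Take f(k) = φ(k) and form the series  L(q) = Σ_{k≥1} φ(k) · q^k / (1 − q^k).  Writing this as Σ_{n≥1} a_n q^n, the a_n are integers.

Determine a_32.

[q^32] φ(32)=16,φ(16)=8,φ(8)=4,φ(4)=2,φ(2)=1,φ(1)=1 ⇒ 32

a_32 = 32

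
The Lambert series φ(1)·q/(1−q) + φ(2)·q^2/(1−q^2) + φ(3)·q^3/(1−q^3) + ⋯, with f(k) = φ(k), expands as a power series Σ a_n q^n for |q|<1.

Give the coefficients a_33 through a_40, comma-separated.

d|33:{1,3,11,33}  Σφ=1+2+10+20=33
d|34:{34,17,2,1}  Σφ=16+16+1+1=34
n=35: 35·1 7·5 5·7 1·35  φ→[24+6+4+1]=35
q^36  k|36↦φ(k): 36:12 18:6 12:4 9:6 6:2 4:2 3:2 2:1 1:1  a_36=36
[q^37] φ(1)=1,φ(37)=36 ⇒ 37
d|38:{1,2,19,38}  Σφ=1+1+18+18=38
n=39: 39·1 13·3 3·13 1·39  φ→[24+12+2+1]=39
q^40  k|40↦φ(k): 40:16 20:8 10:4 8:4 5:4 4:2 2:1 1:1  a_40=40

33, 34, 35, 36, 37, 38, 39, 40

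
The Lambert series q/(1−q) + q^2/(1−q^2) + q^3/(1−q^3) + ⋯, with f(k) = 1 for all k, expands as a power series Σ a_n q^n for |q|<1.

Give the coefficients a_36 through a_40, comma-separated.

[q^36] f(1)=1,f(2)=1,f(3)=1,f(4)=1,f(6)=1,f(9)=1,f(12)=1,f(18)=1,f(36)=1 ⇒ 9
d|37:{1,37}  Σf=1+1=2
q^38  k|38↦f(k): 1:1 2:1 19:1 38:1  a_38=4
n=39: 39·1 13·3 3·13 1·39  f→[1+1+1+1]=4
[q^40] f(1)=1,f(2)=1,f(4)=1,f(5)=1,f(8)=1,f(10)=1,f(20)=1,f(40)=1 ⇒ 8

9, 2, 4, 4, 8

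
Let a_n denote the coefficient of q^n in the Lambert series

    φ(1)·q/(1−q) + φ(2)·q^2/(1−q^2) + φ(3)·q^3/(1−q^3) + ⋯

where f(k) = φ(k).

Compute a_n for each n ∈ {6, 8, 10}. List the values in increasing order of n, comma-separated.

q^6  k|6↦φ(k): 6:2 3:2 2:1 1:1  a_6=6
n=8: 8·1 4·2 2·4 1·8  φ→[4+2+1+1]=8
d|10:{10,5,2,1}  Σφ=4+4+1+1=10

6, 8, 10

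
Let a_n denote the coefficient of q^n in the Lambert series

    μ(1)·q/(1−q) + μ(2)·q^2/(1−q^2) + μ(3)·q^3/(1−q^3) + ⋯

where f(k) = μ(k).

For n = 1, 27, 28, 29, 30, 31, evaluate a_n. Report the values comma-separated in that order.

n=1: 1·1  μ→[1]=1
q^27  k|27↦μ(k): 27:0 9:0 3:-1 1:1  a_27=0
[q^28] μ(28)=0,μ(14)=1,μ(7)=-1,μ(4)=0,μ(2)=-1,μ(1)=1 ⇒ 0
q^29  k|29↦μ(k): 1:1 29:-1  a_29=0
q^30  k|30↦μ(k): 30:-1 15:1 10:1 6:1 5:-1 3:-1 2:-1 1:1  a_30=0
d|31:{1,31}  Σμ=1+(-1)=0

1, 0, 0, 0, 0, 0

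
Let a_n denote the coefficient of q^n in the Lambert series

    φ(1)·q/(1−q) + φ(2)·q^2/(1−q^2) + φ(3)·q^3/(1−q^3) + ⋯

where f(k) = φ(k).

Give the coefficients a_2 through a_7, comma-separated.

[q^2] φ(2)=1,φ(1)=1 ⇒ 2
n=3: 1·3 3·1  φ→[1+2]=3
n=4: 1·4 2·2 4·1  φ→[1+1+2]=4
d|5:{1,5}  Σφ=1+4=5
n=6: 1·6 2·3 3·2 6·1  φ→[1+1+2+2]=6
[q^7] φ(7)=6,φ(1)=1 ⇒ 7

2, 3, 4, 5, 6, 7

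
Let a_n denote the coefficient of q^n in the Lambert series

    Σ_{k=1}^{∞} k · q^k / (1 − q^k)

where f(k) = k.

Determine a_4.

d|4:{1,2,4}  Σf=1+2+4=7

a_4 = 7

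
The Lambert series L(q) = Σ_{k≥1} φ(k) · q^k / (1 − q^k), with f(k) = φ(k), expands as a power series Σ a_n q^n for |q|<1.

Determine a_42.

d|42:{1,2,3,6,7,14,21,42}  Σφ=1+1+2+2+6+6+12+12=42

a_42 = 42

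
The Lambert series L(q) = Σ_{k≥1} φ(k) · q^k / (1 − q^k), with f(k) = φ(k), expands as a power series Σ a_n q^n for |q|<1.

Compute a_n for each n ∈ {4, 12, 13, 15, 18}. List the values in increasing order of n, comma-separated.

d|4:{4,2,1}  Σφ=2+1+1=4
[q^12] φ(12)=4,φ(6)=2,φ(4)=2,φ(3)=2,φ(2)=1,φ(1)=1 ⇒ 12
n=13: 13·1 1·13  φ→[12+1]=13
n=15: 15·1 5·3 3·5 1·15  φ→[8+4+2+1]=15
n=18: 1·18 2·9 3·6 6·3 9·2 18·1  φ→[1+1+2+2+6+6]=18

4, 12, 13, 15, 18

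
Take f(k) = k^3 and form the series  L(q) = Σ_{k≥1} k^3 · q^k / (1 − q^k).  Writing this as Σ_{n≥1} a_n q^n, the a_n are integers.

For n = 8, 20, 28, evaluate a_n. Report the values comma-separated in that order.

585, 9198, 25112

q^8  k|8↦f(k): 1:1 2:8 4:64 8:512  a_8=585
n=20: 1·20 2·10 4·5 5·4 10·2 20·1  f→[1+8+64+125+1000+8000]=9198
[q^28] f(1)=1,f(2)=8,f(4)=64,f(7)=343,f(14)=2744,f(28)=21952 ⇒ 25112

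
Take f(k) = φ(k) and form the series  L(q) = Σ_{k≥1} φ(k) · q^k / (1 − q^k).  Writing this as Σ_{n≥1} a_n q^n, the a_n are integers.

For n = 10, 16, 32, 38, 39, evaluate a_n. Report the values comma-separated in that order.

[q^10] φ(1)=1,φ(2)=1,φ(5)=4,φ(10)=4 ⇒ 10
q^16  k|16↦φ(k): 16:8 8:4 4:2 2:1 1:1  a_16=16
[q^32] φ(1)=1,φ(2)=1,φ(4)=2,φ(8)=4,φ(16)=8,φ(32)=16 ⇒ 32
n=38: 1·38 2·19 19·2 38·1  φ→[1+1+18+18]=38
q^39  k|39↦φ(k): 1:1 3:2 13:12 39:24  a_39=39

10, 16, 32, 38, 39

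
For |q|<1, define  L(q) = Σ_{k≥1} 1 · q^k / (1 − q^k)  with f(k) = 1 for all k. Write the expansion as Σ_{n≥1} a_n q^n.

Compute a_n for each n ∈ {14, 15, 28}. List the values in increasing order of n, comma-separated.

4, 4, 6

d|14:{14,7,2,1}  Σf=1+1+1+1=4
d|15:{1,3,5,15}  Σf=1+1+1+1=4
q^28  k|28↦f(k): 28:1 14:1 7:1 4:1 2:1 1:1  a_28=6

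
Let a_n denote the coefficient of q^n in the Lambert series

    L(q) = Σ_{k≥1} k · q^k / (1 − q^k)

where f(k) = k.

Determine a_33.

n=33: 1·33 3·11 11·3 33·1  f→[1+3+11+33]=48

a_33 = 48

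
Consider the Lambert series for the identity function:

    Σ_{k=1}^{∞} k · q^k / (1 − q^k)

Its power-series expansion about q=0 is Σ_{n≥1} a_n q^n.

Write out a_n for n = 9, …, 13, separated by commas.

d|9:{9,3,1}  Σf=9+3+1=13
d|10:{1,2,5,10}  Σf=1+2+5+10=18
d|11:{1,11}  Σf=1+11=12
q^12  k|12↦f(k): 12:12 6:6 4:4 3:3 2:2 1:1  a_12=28
[q^13] f(1)=1,f(13)=13 ⇒ 14

13, 18, 12, 28, 14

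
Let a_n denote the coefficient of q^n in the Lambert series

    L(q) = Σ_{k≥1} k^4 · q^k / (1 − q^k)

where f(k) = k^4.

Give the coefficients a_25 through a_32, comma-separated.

391251, 485554, 538084, 655746, 707282, 872644, 923522, 1118481

d|25:{1,5,25}  Σf=1+625+390625=391251
n=26: 1·26 2·13 13·2 26·1  f→[1+16+28561+456976]=485554
[q^27] f(27)=531441,f(9)=6561,f(3)=81,f(1)=1 ⇒ 538084
d|28:{1,2,4,7,14,28}  Σf=1+16+256+2401+38416+614656=655746
d|29:{1,29}  Σf=1+707281=707282
n=30: 1·30 2·15 3·10 5·6 6·5 10·3 15·2 30·1  f→[1+16+81+625+1296+10000+50625+810000]=872644
d|31:{31,1}  Σf=923521+1=923522
q^32  k|32↦f(k): 1:1 2:16 4:256 8:4096 16:65536 32:1048576  a_32=1118481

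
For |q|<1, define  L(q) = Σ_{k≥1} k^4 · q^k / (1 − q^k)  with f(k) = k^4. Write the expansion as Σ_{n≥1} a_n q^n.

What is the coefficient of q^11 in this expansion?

q^11  k|11↦f(k): 1:1 11:14641  a_11=14642

a_11 = 14642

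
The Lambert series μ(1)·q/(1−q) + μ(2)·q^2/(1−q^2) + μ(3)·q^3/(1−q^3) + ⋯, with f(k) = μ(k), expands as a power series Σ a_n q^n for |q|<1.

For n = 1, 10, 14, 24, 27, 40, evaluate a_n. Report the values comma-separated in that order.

1, 0, 0, 0, 0, 0

q^1  k|1↦μ(k): 1:1  a_1=1
n=10: 1·10 2·5 5·2 10·1  μ→[1+(-1)+(-1)+1]=0
d|14:{1,2,7,14}  Σμ=1+(-1)+(-1)+1=0
q^24  k|24↦μ(k): 1:1 2:-1 3:-1 4:0 6:1 8:0 12:0 24:0  a_24=0
[q^27] μ(27)=0,μ(9)=0,μ(3)=-1,μ(1)=1 ⇒ 0
d|40:{40,20,10,8,5,4,2,1}  Σμ=0+0+1+0+(-1)+0+(-1)+1=0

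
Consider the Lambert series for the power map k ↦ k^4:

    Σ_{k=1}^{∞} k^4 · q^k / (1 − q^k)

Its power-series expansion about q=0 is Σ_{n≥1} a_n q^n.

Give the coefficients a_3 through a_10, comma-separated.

d|3:{1,3}  Σf=1+81=82
[q^4] f(4)=256,f(2)=16,f(1)=1 ⇒ 273
q^5  k|5↦f(k): 1:1 5:625  a_5=626
q^6  k|6↦f(k): 6:1296 3:81 2:16 1:1  a_6=1394
n=7: 7·1 1·7  f→[2401+1]=2402
q^8  k|8↦f(k): 1:1 2:16 4:256 8:4096  a_8=4369
[q^9] f(9)=6561,f(3)=81,f(1)=1 ⇒ 6643
[q^10] f(10)=10000,f(5)=625,f(2)=16,f(1)=1 ⇒ 10642

82, 273, 626, 1394, 2402, 4369, 6643, 10642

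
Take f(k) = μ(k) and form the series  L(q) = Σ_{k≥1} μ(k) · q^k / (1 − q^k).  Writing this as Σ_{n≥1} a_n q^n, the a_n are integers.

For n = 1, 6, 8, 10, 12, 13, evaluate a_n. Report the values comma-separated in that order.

n=1: 1·1  μ→[1]=1
n=6: 6·1 3·2 2·3 1·6  μ→[1+(-1)+(-1)+1]=0
[q^8] μ(1)=1,μ(2)=-1,μ(4)=0,μ(8)=0 ⇒ 0
n=10: 10·1 5·2 2·5 1·10  μ→[1+(-1)+(-1)+1]=0
q^12  k|12↦μ(k): 12:0 6:1 4:0 3:-1 2:-1 1:1  a_12=0
[q^13] μ(1)=1,μ(13)=-1 ⇒ 0

1, 0, 0, 0, 0, 0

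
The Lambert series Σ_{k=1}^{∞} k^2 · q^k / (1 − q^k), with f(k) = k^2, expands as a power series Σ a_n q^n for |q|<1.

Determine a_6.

a_6 = 50

[q^6] f(1)=1,f(2)=4,f(3)=9,f(6)=36 ⇒ 50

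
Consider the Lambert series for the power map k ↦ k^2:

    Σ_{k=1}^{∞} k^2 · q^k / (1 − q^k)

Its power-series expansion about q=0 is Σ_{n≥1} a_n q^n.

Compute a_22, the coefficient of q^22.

d|22:{1,2,11,22}  Σf=1+4+121+484=610

a_22 = 610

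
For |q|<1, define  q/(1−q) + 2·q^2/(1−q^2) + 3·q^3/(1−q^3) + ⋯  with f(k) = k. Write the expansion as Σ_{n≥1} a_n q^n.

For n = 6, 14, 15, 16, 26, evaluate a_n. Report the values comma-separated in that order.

q^6  k|6↦f(k): 1:1 2:2 3:3 6:6  a_6=12
[q^14] f(1)=1,f(2)=2,f(7)=7,f(14)=14 ⇒ 24
n=15: 15·1 5·3 3·5 1·15  f→[15+5+3+1]=24
d|16:{16,8,4,2,1}  Σf=16+8+4+2+1=31
n=26: 26·1 13·2 2·13 1·26  f→[26+13+2+1]=42

12, 24, 24, 31, 42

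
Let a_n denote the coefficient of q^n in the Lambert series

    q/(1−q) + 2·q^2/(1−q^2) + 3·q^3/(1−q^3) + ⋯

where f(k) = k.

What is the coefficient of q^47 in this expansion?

a_47 = 48

d|47:{1,47}  Σf=1+47=48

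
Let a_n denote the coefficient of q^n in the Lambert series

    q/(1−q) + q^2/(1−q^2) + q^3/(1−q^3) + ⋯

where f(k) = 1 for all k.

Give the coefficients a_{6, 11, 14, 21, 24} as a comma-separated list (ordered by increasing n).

q^6  k|6↦f(k): 6:1 3:1 2:1 1:1  a_6=4
d|11:{11,1}  Σf=1+1=2
q^14  k|14↦f(k): 1:1 2:1 7:1 14:1  a_14=4
n=21: 1·21 3·7 7·3 21·1  f→[1+1+1+1]=4
n=24: 24·1 12·2 8·3 6·4 4·6 3·8 2·12 1·24  f→[1+1+1+1+1+1+1+1]=8

4, 2, 4, 4, 8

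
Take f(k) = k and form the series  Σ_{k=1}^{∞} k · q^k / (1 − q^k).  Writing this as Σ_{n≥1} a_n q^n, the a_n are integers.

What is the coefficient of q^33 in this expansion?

[q^33] f(33)=33,f(11)=11,f(3)=3,f(1)=1 ⇒ 48

a_33 = 48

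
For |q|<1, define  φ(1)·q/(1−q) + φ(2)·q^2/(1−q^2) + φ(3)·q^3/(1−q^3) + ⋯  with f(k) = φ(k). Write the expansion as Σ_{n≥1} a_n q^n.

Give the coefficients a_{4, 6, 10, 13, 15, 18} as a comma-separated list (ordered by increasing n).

n=4: 4·1 2·2 1·4  φ→[2+1+1]=4
n=6: 6·1 3·2 2·3 1·6  φ→[2+2+1+1]=6
q^10  k|10↦φ(k): 1:1 2:1 5:4 10:4  a_10=10
n=13: 13·1 1·13  φ→[12+1]=13
d|15:{15,5,3,1}  Σφ=8+4+2+1=15
d|18:{1,2,3,6,9,18}  Σφ=1+1+2+2+6+6=18

4, 6, 10, 13, 15, 18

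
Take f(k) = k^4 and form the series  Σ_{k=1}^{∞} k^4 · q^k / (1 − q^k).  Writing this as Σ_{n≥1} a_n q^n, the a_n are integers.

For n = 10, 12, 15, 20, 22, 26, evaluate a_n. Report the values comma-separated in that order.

q^10  k|10↦f(k): 10:10000 5:625 2:16 1:1  a_10=10642
d|12:{12,6,4,3,2,1}  Σf=20736+1296+256+81+16+1=22386
q^15  k|15↦f(k): 15:50625 5:625 3:81 1:1  a_15=51332
n=20: 1·20 2·10 4·5 5·4 10·2 20·1  f→[1+16+256+625+10000+160000]=170898
n=22: 22·1 11·2 2·11 1·22  f→[234256+14641+16+1]=248914
n=26: 26·1 13·2 2·13 1·26  f→[456976+28561+16+1]=485554

10642, 22386, 51332, 170898, 248914, 485554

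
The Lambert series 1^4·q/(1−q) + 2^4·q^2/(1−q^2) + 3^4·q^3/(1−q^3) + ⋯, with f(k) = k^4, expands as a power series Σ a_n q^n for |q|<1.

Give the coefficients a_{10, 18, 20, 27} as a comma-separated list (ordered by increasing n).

10642, 112931, 170898, 538084

q^10  k|10↦f(k): 10:10000 5:625 2:16 1:1  a_10=10642
n=18: 1·18 2·9 3·6 6·3 9·2 18·1  f→[1+16+81+1296+6561+104976]=112931
d|20:{1,2,4,5,10,20}  Σf=1+16+256+625+10000+160000=170898
n=27: 1·27 3·9 9·3 27·1  f→[1+81+6561+531441]=538084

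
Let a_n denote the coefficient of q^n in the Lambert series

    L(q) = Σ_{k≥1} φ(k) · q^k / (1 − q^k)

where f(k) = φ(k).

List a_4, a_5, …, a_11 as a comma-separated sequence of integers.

q^4  k|4↦φ(k): 1:1 2:1 4:2  a_4=4
d|5:{5,1}  Σφ=4+1=5
[q^6] φ(6)=2,φ(3)=2,φ(2)=1,φ(1)=1 ⇒ 6
[q^7] φ(1)=1,φ(7)=6 ⇒ 7
n=8: 8·1 4·2 2·4 1·8  φ→[4+2+1+1]=8
n=9: 1·9 3·3 9·1  φ→[1+2+6]=9
q^10  k|10↦φ(k): 1:1 2:1 5:4 10:4  a_10=10
q^11  k|11↦φ(k): 1:1 11:10  a_11=11

4, 5, 6, 7, 8, 9, 10, 11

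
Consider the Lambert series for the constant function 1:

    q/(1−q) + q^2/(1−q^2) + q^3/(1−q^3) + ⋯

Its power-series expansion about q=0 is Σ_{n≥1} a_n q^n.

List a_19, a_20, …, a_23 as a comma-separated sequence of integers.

2, 6, 4, 4, 2

n=19: 19·1 1·19  f→[1+1]=2
d|20:{1,2,4,5,10,20}  Σf=1+1+1+1+1+1=6
n=21: 1·21 3·7 7·3 21·1  f→[1+1+1+1]=4
[q^22] f(1)=1,f(2)=1,f(11)=1,f(22)=1 ⇒ 4
n=23: 1·23 23·1  f→[1+1]=2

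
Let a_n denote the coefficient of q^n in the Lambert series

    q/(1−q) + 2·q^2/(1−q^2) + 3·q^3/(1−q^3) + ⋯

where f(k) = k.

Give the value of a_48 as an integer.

a_48 = 124

n=48: 1·48 2·24 3·16 4·12 6·8 8·6 12·4 16·3 24·2 48·1  f→[1+2+3+4+6+8+12+16+24+48]=124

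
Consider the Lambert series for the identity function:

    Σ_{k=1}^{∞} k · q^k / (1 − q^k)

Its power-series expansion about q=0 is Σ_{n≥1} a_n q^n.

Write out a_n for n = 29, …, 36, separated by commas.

q^29  k|29↦f(k): 29:29 1:1  a_29=30
q^30  k|30↦f(k): 30:30 15:15 10:10 6:6 5:5 3:3 2:2 1:1  a_30=72
q^31  k|31↦f(k): 31:31 1:1  a_31=32
d|32:{1,2,4,8,16,32}  Σf=1+2+4+8+16+32=63
q^33  k|33↦f(k): 1:1 3:3 11:11 33:33  a_33=48
d|34:{1,2,17,34}  Σf=1+2+17+34=54
n=35: 1·35 5·7 7·5 35·1  f→[1+5+7+35]=48
q^36  k|36↦f(k): 1:1 2:2 3:3 4:4 6:6 9:9 12:12 18:18 36:36  a_36=91

30, 72, 32, 63, 48, 54, 48, 91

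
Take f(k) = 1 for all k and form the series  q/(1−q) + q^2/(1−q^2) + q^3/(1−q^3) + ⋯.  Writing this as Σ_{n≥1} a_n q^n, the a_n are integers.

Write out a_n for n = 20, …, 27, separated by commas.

[q^20] f(1)=1,f(2)=1,f(4)=1,f(5)=1,f(10)=1,f(20)=1 ⇒ 6
q^21  k|21↦f(k): 21:1 7:1 3:1 1:1  a_21=4
[q^22] f(22)=1,f(11)=1,f(2)=1,f(1)=1 ⇒ 4
n=23: 23·1 1·23  f→[1+1]=2
d|24:{24,12,8,6,4,3,2,1}  Σf=1+1+1+1+1+1+1+1=8
[q^25] f(1)=1,f(5)=1,f(25)=1 ⇒ 3
q^26  k|26↦f(k): 26:1 13:1 2:1 1:1  a_26=4
[q^27] f(27)=1,f(9)=1,f(3)=1,f(1)=1 ⇒ 4

6, 4, 4, 2, 8, 3, 4, 4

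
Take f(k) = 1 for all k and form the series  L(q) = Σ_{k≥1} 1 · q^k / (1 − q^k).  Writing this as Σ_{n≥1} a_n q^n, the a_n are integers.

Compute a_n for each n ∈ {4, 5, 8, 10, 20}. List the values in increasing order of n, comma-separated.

3, 2, 4, 4, 6

[q^4] f(4)=1,f(2)=1,f(1)=1 ⇒ 3
d|5:{1,5}  Σf=1+1=2
[q^8] f(1)=1,f(2)=1,f(4)=1,f(8)=1 ⇒ 4
q^10  k|10↦f(k): 10:1 5:1 2:1 1:1  a_10=4
d|20:{20,10,5,4,2,1}  Σf=1+1+1+1+1+1=6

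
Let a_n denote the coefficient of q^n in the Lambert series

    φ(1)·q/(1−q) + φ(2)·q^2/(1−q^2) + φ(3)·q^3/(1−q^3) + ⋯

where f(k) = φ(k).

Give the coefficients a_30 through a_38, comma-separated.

n=30: 30·1 15·2 10·3 6·5 5·6 3·10 2·15 1·30  φ→[8+8+4+2+4+2+1+1]=30
d|31:{1,31}  Σφ=1+30=31
d|32:{1,2,4,8,16,32}  Σφ=1+1+2+4+8+16=32
[q^33] φ(33)=20,φ(11)=10,φ(3)=2,φ(1)=1 ⇒ 33
[q^34] φ(1)=1,φ(2)=1,φ(17)=16,φ(34)=16 ⇒ 34
[q^35] φ(35)=24,φ(7)=6,φ(5)=4,φ(1)=1 ⇒ 35
d|36:{1,2,3,4,6,9,12,18,36}  Σφ=1+1+2+2+2+6+4+6+12=36
d|37:{37,1}  Σφ=36+1=37
q^38  k|38↦φ(k): 1:1 2:1 19:18 38:18  a_38=38

30, 31, 32, 33, 34, 35, 36, 37, 38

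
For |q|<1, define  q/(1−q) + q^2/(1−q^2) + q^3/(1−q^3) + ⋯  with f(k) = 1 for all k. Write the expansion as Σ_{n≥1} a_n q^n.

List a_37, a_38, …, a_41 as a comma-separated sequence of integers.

2, 4, 4, 8, 2

q^37  k|37↦f(k): 1:1 37:1  a_37=2
n=38: 1·38 2·19 19·2 38·1  f→[1+1+1+1]=4
q^39  k|39↦f(k): 39:1 13:1 3:1 1:1  a_39=4
n=40: 40·1 20·2 10·4 8·5 5·8 4·10 2·20 1·40  f→[1+1+1+1+1+1+1+1]=8
q^41  k|41↦f(k): 41:1 1:1  a_41=2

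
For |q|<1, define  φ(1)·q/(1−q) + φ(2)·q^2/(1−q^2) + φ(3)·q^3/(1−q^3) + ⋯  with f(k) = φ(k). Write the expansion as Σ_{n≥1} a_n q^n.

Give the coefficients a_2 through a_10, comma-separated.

[q^2] φ(2)=1,φ(1)=1 ⇒ 2
n=3: 3·1 1·3  φ→[2+1]=3
q^4  k|4↦φ(k): 4:2 2:1 1:1  a_4=4
d|5:{5,1}  Σφ=4+1=5
d|6:{6,3,2,1}  Σφ=2+2+1+1=6
q^7  k|7↦φ(k): 1:1 7:6  a_7=7
n=8: 1·8 2·4 4·2 8·1  φ→[1+1+2+4]=8
[q^9] φ(9)=6,φ(3)=2,φ(1)=1 ⇒ 9
q^10  k|10↦φ(k): 10:4 5:4 2:1 1:1  a_10=10

2, 3, 4, 5, 6, 7, 8, 9, 10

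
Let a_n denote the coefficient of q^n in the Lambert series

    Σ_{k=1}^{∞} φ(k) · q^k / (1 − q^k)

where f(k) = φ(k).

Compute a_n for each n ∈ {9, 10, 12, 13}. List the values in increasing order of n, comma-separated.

n=9: 9·1 3·3 1·9  φ→[6+2+1]=9
d|10:{10,5,2,1}  Σφ=4+4+1+1=10
n=12: 12·1 6·2 4·3 3·4 2·6 1·12  φ→[4+2+2+2+1+1]=12
q^13  k|13↦φ(k): 13:12 1:1  a_13=13

9, 10, 12, 13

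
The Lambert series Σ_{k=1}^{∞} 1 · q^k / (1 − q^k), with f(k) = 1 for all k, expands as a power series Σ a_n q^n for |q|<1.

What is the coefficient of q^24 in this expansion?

n=24: 1·24 2·12 3·8 4·6 6·4 8·3 12·2 24·1  f→[1+1+1+1+1+1+1+1]=8

a_24 = 8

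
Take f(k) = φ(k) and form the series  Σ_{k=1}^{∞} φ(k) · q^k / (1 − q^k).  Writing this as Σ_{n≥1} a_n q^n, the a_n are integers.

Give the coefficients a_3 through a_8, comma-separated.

[q^3] φ(3)=2,φ(1)=1 ⇒ 3
q^4  k|4↦φ(k): 1:1 2:1 4:2  a_4=4
n=5: 5·1 1·5  φ→[4+1]=5
d|6:{1,2,3,6}  Σφ=1+1+2+2=6
q^7  k|7↦φ(k): 7:6 1:1  a_7=7
d|8:{8,4,2,1}  Σφ=4+2+1+1=8

3, 4, 5, 6, 7, 8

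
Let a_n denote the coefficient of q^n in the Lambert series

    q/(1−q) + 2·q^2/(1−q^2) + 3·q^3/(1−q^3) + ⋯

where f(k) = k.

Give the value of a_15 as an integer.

q^15  k|15↦f(k): 15:15 5:5 3:3 1:1  a_15=24

a_15 = 24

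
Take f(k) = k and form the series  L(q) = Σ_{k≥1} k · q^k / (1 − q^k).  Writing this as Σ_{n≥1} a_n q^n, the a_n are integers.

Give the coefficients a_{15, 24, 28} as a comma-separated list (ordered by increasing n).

24, 60, 56

d|15:{1,3,5,15}  Σf=1+3+5+15=24
n=24: 24·1 12·2 8·3 6·4 4·6 3·8 2·12 1·24  f→[24+12+8+6+4+3+2+1]=60
q^28  k|28↦f(k): 1:1 2:2 4:4 7:7 14:14 28:28  a_28=56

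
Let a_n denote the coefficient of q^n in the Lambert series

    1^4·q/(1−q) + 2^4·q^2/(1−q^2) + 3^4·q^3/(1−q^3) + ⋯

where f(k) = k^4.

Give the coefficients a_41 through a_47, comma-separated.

n=41: 41·1 1·41  f→[2825761+1]=2825762
[q^42] f(42)=3111696,f(21)=194481,f(14)=38416,f(7)=2401,f(6)=1296,f(3)=81,f(2)=16,f(1)=1 ⇒ 3348388
d|43:{1,43}  Σf=1+3418801=3418802
q^44  k|44↦f(k): 44:3748096 22:234256 11:14641 4:256 2:16 1:1  a_44=3997266
n=45: 45·1 15·3 9·5 5·9 3·15 1·45  f→[4100625+50625+6561+625+81+1]=4158518
q^46  k|46↦f(k): 46:4477456 23:279841 2:16 1:1  a_46=4757314
d|47:{47,1}  Σf=4879681+1=4879682

2825762, 3348388, 3418802, 3997266, 4158518, 4757314, 4879682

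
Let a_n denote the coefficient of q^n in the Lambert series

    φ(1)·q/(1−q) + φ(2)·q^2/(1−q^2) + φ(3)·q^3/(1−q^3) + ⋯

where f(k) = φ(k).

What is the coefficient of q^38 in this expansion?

q^38  k|38↦φ(k): 1:1 2:1 19:18 38:18  a_38=38

a_38 = 38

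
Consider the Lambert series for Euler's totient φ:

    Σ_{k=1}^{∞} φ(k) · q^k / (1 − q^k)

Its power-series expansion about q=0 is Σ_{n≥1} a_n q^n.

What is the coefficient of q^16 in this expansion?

d|16:{16,8,4,2,1}  Σφ=8+4+2+1+1=16

a_16 = 16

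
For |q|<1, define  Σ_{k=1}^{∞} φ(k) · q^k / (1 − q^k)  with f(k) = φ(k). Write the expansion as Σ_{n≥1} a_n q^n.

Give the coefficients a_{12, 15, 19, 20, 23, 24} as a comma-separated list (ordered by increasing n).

n=12: 1·12 2·6 3·4 4·3 6·2 12·1  φ→[1+1+2+2+2+4]=12
d|15:{1,3,5,15}  Σφ=1+2+4+8=15
[q^19] φ(19)=18,φ(1)=1 ⇒ 19
n=20: 20·1 10·2 5·4 4·5 2·10 1·20  φ→[8+4+4+2+1+1]=20
d|23:{23,1}  Σφ=22+1=23
n=24: 24·1 12·2 8·3 6·4 4·6 3·8 2·12 1·24  φ→[8+4+4+2+2+2+1+1]=24

12, 15, 19, 20, 23, 24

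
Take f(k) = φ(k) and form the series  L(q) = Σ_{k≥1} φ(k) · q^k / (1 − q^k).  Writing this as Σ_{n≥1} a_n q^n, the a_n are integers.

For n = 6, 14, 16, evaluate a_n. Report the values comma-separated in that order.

n=6: 1·6 2·3 3·2 6·1  φ→[1+1+2+2]=6
d|14:{14,7,2,1}  Σφ=6+6+1+1=14
n=16: 16·1 8·2 4·4 2·8 1·16  φ→[8+4+2+1+1]=16

6, 14, 16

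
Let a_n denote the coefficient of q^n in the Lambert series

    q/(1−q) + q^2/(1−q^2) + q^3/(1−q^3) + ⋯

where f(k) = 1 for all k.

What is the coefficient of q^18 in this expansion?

a_18 = 6

d|18:{1,2,3,6,9,18}  Σf=1+1+1+1+1+1=6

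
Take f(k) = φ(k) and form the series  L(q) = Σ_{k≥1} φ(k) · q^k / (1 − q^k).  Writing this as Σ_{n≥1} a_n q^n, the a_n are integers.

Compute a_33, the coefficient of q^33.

[q^33] φ(1)=1,φ(3)=2,φ(11)=10,φ(33)=20 ⇒ 33

a_33 = 33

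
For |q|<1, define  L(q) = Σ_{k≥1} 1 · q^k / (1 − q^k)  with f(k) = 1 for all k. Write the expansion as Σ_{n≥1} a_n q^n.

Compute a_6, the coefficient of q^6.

a_6 = 4

q^6  k|6↦f(k): 1:1 2:1 3:1 6:1  a_6=4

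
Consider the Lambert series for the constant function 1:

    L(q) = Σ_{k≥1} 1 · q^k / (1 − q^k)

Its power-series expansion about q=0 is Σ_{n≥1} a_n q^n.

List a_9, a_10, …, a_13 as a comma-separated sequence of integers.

n=9: 9·1 3·3 1·9  f→[1+1+1]=3
n=10: 1·10 2·5 5·2 10·1  f→[1+1+1+1]=4
n=11: 1·11 11·1  f→[1+1]=2
[q^12] f(12)=1,f(6)=1,f(4)=1,f(3)=1,f(2)=1,f(1)=1 ⇒ 6
[q^13] f(1)=1,f(13)=1 ⇒ 2

3, 4, 2, 6, 2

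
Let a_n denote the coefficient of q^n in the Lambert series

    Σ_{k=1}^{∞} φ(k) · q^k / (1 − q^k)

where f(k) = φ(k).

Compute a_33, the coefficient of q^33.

d|33:{1,3,11,33}  Σφ=1+2+10+20=33

a_33 = 33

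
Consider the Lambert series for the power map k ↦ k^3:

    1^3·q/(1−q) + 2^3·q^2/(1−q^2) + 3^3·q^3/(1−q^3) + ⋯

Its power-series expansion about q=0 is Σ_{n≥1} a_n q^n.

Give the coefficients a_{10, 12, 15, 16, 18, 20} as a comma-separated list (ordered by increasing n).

q^10  k|10↦f(k): 1:1 2:8 5:125 10:1000  a_10=1134
d|12:{12,6,4,3,2,1}  Σf=1728+216+64+27+8+1=2044
q^15  k|15↦f(k): 15:3375 5:125 3:27 1:1  a_15=3528
[q^16] f(16)=4096,f(8)=512,f(4)=64,f(2)=8,f(1)=1 ⇒ 4681
[q^18] f(18)=5832,f(9)=729,f(6)=216,f(3)=27,f(2)=8,f(1)=1 ⇒ 6813
n=20: 20·1 10·2 5·4 4·5 2·10 1·20  f→[8000+1000+125+64+8+1]=9198

1134, 2044, 3528, 4681, 6813, 9198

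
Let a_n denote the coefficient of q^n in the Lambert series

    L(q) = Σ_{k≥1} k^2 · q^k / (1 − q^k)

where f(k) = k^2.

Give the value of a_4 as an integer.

a_4 = 21

d|4:{1,2,4}  Σf=1+4+16=21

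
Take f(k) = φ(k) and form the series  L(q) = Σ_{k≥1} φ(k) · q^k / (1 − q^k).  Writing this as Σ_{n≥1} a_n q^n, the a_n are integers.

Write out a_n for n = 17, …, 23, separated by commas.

q^17  k|17↦φ(k): 1:1 17:16  a_17=17
n=18: 1·18 2·9 3·6 6·3 9·2 18·1  φ→[1+1+2+2+6+6]=18
n=19: 1·19 19·1  φ→[1+18]=19
d|20:{20,10,5,4,2,1}  Σφ=8+4+4+2+1+1=20
n=21: 1·21 3·7 7·3 21·1  φ→[1+2+6+12]=21
q^22  k|22↦φ(k): 1:1 2:1 11:10 22:10  a_22=22
[q^23] φ(23)=22,φ(1)=1 ⇒ 23

17, 18, 19, 20, 21, 22, 23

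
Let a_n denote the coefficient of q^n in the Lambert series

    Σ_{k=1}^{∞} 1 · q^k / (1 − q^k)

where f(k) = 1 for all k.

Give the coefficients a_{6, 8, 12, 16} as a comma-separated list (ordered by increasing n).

4, 4, 6, 5

[q^6] f(6)=1,f(3)=1,f(2)=1,f(1)=1 ⇒ 4
[q^8] f(8)=1,f(4)=1,f(2)=1,f(1)=1 ⇒ 4
n=12: 1·12 2·6 3·4 4·3 6·2 12·1  f→[1+1+1+1+1+1]=6
n=16: 16·1 8·2 4·4 2·8 1·16  f→[1+1+1+1+1]=5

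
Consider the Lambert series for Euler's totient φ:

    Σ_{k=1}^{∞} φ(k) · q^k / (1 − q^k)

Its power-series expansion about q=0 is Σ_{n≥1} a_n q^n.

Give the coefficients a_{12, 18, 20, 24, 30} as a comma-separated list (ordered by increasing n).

[q^12] φ(12)=4,φ(6)=2,φ(4)=2,φ(3)=2,φ(2)=1,φ(1)=1 ⇒ 12
[q^18] φ(18)=6,φ(9)=6,φ(6)=2,φ(3)=2,φ(2)=1,φ(1)=1 ⇒ 18
d|20:{1,2,4,5,10,20}  Σφ=1+1+2+4+4+8=20
n=24: 1·24 2·12 3·8 4·6 6·4 8·3 12·2 24·1  φ→[1+1+2+2+2+4+4+8]=24
d|30:{1,2,3,5,6,10,15,30}  Σφ=1+1+2+4+2+4+8+8=30

12, 18, 20, 24, 30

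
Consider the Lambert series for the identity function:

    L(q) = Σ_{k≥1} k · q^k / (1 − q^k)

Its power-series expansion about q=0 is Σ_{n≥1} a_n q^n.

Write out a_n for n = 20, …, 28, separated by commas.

42, 32, 36, 24, 60, 31, 42, 40, 56

[q^20] f(20)=20,f(10)=10,f(5)=5,f(4)=4,f(2)=2,f(1)=1 ⇒ 42
n=21: 21·1 7·3 3·7 1·21  f→[21+7+3+1]=32
[q^22] f(1)=1,f(2)=2,f(11)=11,f(22)=22 ⇒ 36
d|23:{1,23}  Σf=1+23=24
d|24:{24,12,8,6,4,3,2,1}  Σf=24+12+8+6+4+3+2+1=60
[q^25] f(1)=1,f(5)=5,f(25)=25 ⇒ 31
n=26: 1·26 2·13 13·2 26·1  f→[1+2+13+26]=42
[q^27] f(27)=27,f(9)=9,f(3)=3,f(1)=1 ⇒ 40
[q^28] f(28)=28,f(14)=14,f(7)=7,f(4)=4,f(2)=2,f(1)=1 ⇒ 56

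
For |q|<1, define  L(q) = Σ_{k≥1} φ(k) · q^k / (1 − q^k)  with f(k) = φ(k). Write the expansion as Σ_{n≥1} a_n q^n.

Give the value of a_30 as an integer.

q^30  k|30↦φ(k): 30:8 15:8 10:4 6:2 5:4 3:2 2:1 1:1  a_30=30

a_30 = 30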